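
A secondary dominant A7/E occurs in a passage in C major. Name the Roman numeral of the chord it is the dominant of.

ii

The chord is a dominant seventh chord on A.
A dominant resolves down a perfect fifth: A → D. In C major, D is scale degree 2, i.e. ii.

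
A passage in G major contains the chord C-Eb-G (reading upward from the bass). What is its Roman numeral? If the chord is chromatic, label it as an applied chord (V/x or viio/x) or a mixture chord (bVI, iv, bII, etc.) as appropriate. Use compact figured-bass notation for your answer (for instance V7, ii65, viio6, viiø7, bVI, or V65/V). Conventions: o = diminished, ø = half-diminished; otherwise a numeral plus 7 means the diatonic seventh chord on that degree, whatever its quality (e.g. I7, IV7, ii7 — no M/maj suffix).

Stacked in thirds the chord is C-Eb-G: a minor triad on C.
C is the fourth degree of G major. This is the minor subdominant, borrowed from the parallel minor.

iv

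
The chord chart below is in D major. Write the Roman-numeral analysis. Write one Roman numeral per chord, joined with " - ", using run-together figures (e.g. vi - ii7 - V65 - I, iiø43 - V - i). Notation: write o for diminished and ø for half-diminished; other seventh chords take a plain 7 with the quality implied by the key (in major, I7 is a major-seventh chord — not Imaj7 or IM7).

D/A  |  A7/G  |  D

I64 - V42 - I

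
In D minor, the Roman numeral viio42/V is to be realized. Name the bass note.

F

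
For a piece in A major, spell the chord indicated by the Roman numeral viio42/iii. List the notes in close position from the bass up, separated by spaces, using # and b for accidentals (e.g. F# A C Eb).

The slash marks an applied leading-tone chord: viio of iii. In A major, iii is C#, so the leading tone to it is B#, a half step below.
Building a fully diminished seventh chord on B# gives B#-D#-F#-A.
With the 42 figure the chord is in third inversion; from the bass A upward in close position it reads A-B#-D#-F#.

A B# D# F#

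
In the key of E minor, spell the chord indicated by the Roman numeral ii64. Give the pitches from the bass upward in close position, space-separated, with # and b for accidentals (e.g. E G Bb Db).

ii64 is the minor supertonic, borrowed from the parallel major (the Dorian ii). In E minor that root is F#.
So the chord is F#-A-C#.
The figured bass 64 indicates second inversion, placing the fifth (C#) in the bass: C#-F#-A.

C# F# A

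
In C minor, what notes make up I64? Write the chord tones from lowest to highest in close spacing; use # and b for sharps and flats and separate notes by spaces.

G C E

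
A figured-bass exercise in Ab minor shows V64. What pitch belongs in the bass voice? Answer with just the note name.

Bb

V in Ab minor has root Eb; the chord is Eb-G-Bb.
The figure 64 means second inversion — the fifth is in the bass.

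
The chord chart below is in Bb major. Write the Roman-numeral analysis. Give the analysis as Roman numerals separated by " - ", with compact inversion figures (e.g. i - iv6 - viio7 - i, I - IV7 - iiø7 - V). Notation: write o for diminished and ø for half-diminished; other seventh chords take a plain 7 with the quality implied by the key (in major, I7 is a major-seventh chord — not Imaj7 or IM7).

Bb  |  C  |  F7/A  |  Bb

I - V/V - V65 - I

Bb: major triad on Bb = scale degree 1 → I.
C: chromatic; C is V of V, so V/V.
F7/A: root F is the dominant; dominant seventh chord there is V65.
Bb: root Bb is the tonic; major triad there is I.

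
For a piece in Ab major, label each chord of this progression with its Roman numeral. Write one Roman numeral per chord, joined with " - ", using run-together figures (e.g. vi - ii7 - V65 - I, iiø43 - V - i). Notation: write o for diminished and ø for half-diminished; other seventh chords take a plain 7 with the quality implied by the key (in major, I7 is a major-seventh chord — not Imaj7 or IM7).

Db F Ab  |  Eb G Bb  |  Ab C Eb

IV - V - I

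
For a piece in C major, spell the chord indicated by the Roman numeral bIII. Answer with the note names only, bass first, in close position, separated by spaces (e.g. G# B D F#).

Eb G Bb

bIII is a major triad on the lowered third degree, borrowed from the parallel minor. In C major that root is Eb.
So the chord is Eb-G-Bb, a major triad.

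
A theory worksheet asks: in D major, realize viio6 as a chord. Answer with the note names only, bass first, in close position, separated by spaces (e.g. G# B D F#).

E G C#

The numeral's case and figure indicate a diminished triad. In D major its root, the leading tone, is C#.
That chord is spelled C#-E-G.
The figured bass 6 indicates first inversion, placing the third (E) in the bass: E-G-C#.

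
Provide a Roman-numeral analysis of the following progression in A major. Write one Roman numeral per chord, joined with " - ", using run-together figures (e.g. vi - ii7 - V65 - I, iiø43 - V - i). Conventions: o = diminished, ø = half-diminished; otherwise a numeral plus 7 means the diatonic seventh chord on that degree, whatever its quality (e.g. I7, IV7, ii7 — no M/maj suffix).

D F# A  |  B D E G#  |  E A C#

D-F#-A has root D, degree 4 in A major, so IV.
B-D-E-G# has root E, degree 5 in A major, so V43.
E-A-C# has root A, degree 1 in A major, so I64.

IV - V43 - I64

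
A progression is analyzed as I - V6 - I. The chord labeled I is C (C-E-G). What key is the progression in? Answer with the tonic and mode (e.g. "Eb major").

C major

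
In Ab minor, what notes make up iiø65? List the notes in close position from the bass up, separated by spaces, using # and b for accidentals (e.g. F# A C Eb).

Db Fb Ab Bb

The numeral's case and figure indicate a half-diminished seventh chord. In Ab minor its root, scale degree 2, is Bb.
Stacking thirds from Bb gives Bb-Db-Fb-Ab.
The figured bass 65 indicates first inversion, placing the third (Db) in the bass: Db-Fb-Ab-Bb.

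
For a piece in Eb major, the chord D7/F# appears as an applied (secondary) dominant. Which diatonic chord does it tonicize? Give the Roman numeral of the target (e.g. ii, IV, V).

iii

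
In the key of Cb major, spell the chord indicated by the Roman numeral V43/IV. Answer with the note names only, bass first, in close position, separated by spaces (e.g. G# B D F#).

Gb Bbb Cb Eb

V43/IV is a secondary dominant — the dominant seventh of IV. IV in Cb major is Fb, so the applied chord's root is Cb, a perfect fifth above.
Building a dominant seventh chord on Cb gives Cb-Eb-Gb-Bbb.
The figured bass 43 indicates second inversion, placing the fifth (Gb) in the bass: Gb-Bbb-Cb-Eb.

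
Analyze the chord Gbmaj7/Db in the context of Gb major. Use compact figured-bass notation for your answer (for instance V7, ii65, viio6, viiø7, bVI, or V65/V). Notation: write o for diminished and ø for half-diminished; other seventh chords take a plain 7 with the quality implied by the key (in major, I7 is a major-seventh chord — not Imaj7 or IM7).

The pitches Gb-Bb-Db-F form a major seventh chord rooted on Gb.
Gb is scale degree 1 in Gb major, and a major seventh chord on that degree is written I7.
With Db in the bass the chord is in second inversion, so the figured bass is 43.

I43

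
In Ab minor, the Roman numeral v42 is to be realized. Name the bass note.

Db

v in Ab minor has root Eb; the chord is Eb-Gb-Bb-Db.
The figure 42 means third inversion — the seventh is in the bass.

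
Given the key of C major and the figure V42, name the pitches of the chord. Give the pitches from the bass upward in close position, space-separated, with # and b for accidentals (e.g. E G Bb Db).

The numeral's case and figure indicate a dominant seventh chord. In C major its root, the fifth degree, is G.
Stacking thirds from G gives G-B-D-F.
With the 42 figure the chord is in third inversion; from the bass F upward in close position it reads F-G-B-D.

F G B D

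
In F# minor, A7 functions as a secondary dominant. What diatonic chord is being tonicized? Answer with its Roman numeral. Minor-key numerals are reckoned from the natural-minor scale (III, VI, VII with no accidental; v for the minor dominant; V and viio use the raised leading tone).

The chord is a dominant seventh chord on A.
A dominant resolves down a perfect fifth: A → D. In F# minor, D is scale degree 6, i.e. VI.

VI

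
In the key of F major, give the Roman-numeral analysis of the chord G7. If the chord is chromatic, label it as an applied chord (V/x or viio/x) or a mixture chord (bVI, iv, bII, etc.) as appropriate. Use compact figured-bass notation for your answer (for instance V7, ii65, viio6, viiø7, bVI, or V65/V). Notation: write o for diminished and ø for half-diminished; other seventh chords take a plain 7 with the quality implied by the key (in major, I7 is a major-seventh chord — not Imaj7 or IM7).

V7/V

Stacked in thirds the chord is G-B-D-F: a dominant seventh chord on G.
G is not a diatonic chord root with this quality in F major, but it lies a perfect fifth above C (V), so the chord functions as an applied dominant of V.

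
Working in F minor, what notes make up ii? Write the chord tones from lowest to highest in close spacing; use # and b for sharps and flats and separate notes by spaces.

ii is the minor supertonic, borrowed from the parallel major (the Dorian ii). In F minor that root is G.
So the chord is G-Bb-D, a minor triad.

G Bb D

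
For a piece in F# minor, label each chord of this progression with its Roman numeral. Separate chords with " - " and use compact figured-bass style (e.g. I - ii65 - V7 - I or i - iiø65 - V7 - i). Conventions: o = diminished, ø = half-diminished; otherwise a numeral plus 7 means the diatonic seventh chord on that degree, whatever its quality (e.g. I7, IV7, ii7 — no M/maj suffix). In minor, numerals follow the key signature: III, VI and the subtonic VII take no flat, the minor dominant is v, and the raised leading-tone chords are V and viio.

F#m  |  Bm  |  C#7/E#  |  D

i - iv - V65 - VI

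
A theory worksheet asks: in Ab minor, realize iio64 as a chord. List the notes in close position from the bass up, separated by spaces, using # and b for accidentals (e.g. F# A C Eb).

Fb Bb Db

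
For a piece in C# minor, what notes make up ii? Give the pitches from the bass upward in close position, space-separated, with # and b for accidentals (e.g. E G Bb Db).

ii is the minor supertonic, borrowed from the parallel major (the Dorian ii). In C# minor that root is D#.
So the chord is D#-F#-A#, a minor triad.

D# F# A#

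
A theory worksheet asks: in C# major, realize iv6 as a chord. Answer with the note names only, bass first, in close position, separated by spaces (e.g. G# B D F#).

A C# F#

iv6 is the minor subdominant, borrowed from the parallel minor. In C# major that root is F#.
So the chord is F#-A-C#.
The figured bass 6 indicates first inversion, placing the third (A) in the bass: A-C#-F#.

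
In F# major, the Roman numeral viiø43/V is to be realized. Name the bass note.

F#

The applied chord viiø43/V is rooted on B#: B#-D#-F#-A#.
The figure 43 means second inversion — the fifth is in the bass.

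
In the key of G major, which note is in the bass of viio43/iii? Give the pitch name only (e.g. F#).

E

The applied chord viio43/iii is rooted on A#: A#-C#-E-G.
The figure 43 means second inversion — the fifth is in the bass.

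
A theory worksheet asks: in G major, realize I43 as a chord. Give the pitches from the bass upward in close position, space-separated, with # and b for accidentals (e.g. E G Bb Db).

The numeral's case and figure indicate a major seventh chord. In G major its root, the first degree, is G.
Stacking thirds from G gives G-B-D-F#.
The figured bass 43 indicates second inversion, placing the fifth (D) in the bass: D-F#-G-B.

D F# G B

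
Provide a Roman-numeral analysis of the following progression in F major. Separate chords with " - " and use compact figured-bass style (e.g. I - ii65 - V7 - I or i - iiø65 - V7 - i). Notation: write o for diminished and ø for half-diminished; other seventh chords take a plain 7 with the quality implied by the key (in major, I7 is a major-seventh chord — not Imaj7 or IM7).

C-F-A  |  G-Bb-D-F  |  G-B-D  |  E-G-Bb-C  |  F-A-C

I64 - ii7 - V/V - V65 - I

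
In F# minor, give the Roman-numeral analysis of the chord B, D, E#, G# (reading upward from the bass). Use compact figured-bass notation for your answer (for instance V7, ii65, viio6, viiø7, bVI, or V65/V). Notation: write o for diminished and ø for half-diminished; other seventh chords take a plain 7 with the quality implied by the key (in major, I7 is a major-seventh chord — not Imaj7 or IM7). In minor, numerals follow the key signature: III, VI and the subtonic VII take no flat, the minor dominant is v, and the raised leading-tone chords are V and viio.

viio43

The pitches E#-G#-B-D form a fully diminished seventh chord rooted on E#.
E# is scale degree 7 in F# minor, and a fully diminished seventh chord on that degree is written viio7.
With B in the bass the chord is in second inversion, so the figured bass is 43.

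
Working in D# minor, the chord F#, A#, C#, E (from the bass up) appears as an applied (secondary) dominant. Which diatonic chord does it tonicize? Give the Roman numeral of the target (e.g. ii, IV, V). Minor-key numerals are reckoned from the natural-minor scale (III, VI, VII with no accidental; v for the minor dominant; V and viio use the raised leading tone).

VI

The chord is a dominant seventh chord on F#.
A dominant resolves down a perfect fifth: F# → B. In D# minor, B is scale degree 6, i.e. VI.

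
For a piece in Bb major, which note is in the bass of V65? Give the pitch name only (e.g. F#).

A

V in Bb major has root F; the chord is F-A-C-Eb.
The figure 65 means first inversion — the third is in the bass.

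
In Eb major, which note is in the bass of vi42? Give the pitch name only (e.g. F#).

Bb

vi in Eb major has root C; the chord is C-Eb-G-Bb.
The figure 42 means third inversion — the seventh is in the bass.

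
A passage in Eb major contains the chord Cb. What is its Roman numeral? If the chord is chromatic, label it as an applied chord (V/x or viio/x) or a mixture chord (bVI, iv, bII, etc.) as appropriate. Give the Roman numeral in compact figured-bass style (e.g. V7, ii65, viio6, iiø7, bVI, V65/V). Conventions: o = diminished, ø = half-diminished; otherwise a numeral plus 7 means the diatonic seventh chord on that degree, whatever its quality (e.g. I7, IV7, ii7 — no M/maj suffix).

The pitches Cb-Eb-Gb form a major triad rooted on Cb.
Cb is the lowered sixth degree of Eb major (diatonic 6 would be C). This is a major triad on the lowered sixth degree, borrowed from the parallel minor.

bVI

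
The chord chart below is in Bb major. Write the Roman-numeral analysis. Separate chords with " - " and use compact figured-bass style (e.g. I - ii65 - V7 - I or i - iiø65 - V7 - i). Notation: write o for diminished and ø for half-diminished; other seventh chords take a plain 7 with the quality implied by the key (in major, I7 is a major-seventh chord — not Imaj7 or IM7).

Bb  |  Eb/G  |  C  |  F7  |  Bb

I - IV6 - V/V - V7 - I

Bb: major triad on Bb = scale degree 1 → I.
Eb/G: root Eb is the subdominant; major triad there is IV6.
C: a major triad on C, the applied dominant of V → V/V.
F7: dominant seventh chord on F = scale degree 5 → V7.
Bb: major triad on Bb = scale degree 1 → I.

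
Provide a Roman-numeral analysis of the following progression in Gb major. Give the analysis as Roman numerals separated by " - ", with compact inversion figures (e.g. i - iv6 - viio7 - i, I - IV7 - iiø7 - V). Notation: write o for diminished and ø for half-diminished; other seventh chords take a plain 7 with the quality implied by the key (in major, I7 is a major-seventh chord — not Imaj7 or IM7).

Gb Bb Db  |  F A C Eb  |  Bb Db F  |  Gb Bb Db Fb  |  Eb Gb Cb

I - V7/iii - iii - V7/IV - IV6

Gb-Bb-Db has root Gb, degree 1 in Gb major, so I.
F-A-C-Eb: chromatic; F is V of iii, so V7/iii.
Bb-Db-F has root Bb, degree 3 in Gb major, so iii.
Gb-Bb-Db-Fb: a dominant seventh chord on Gb, the applied dominant of IV → V7/IV.
Eb-Gb-Cb: major triad on Cb = scale degree 4 → IV6.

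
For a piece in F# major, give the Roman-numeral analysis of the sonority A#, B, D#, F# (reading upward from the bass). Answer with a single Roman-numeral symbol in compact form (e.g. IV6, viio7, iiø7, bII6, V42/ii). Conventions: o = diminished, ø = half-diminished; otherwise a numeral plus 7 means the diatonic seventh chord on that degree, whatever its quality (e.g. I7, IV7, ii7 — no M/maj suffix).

IV42

Stacked in thirds the chord is B-D#-F#-A#: a major seventh chord on B.
In F# major, B is the subdominant; the diatonic major seventh chord there is IV7.
With A# in the bass the chord is in third inversion, so the figured bass is 42.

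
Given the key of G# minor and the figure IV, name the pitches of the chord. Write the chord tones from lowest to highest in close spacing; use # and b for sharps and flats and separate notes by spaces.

C# E# G#

IV is the major subdominant, borrowed from the parallel major. In G# minor that root is C#.
So the chord is C#-E#-G#.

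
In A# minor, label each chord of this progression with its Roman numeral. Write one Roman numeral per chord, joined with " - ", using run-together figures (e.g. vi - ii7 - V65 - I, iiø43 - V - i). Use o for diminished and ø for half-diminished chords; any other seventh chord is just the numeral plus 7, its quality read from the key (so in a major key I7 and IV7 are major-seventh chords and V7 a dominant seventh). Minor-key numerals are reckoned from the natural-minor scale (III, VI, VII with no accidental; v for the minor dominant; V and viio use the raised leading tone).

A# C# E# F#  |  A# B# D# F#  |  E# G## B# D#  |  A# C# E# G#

VI65 - iiø42 - V7 - i7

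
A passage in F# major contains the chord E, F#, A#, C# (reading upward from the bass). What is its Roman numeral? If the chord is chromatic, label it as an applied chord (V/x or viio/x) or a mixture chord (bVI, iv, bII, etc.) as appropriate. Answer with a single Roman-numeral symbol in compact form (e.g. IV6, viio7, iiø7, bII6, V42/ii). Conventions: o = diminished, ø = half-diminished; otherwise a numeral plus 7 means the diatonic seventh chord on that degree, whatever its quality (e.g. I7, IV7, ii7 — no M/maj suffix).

Stacked in thirds the chord is F#-A#-C#-E: a dominant seventh chord on F#.
F# is not a diatonic chord root with this quality in F# major, but it lies a perfect fifth above B (IV), so the chord functions as an applied dominant of IV.
With E in the bass the chord is in third inversion, so the figured bass is 42.

V42/IV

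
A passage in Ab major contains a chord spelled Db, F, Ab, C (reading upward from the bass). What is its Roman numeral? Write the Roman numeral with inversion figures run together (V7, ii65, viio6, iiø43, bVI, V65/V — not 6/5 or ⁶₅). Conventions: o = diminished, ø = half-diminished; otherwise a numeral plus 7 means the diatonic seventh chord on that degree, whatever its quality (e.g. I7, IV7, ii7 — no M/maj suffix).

Stacked in thirds the chord is Db-F-Ab-C: a major seventh chord on Db.
Db is scale degree 4 in Ab major, and a major seventh chord on that degree is written IV7.

IV7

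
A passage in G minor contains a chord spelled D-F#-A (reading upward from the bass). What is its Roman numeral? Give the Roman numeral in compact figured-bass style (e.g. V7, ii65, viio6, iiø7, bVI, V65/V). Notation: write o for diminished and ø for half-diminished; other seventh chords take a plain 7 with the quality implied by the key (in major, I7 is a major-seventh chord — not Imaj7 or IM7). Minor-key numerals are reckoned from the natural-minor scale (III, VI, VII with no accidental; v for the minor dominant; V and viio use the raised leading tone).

Stacked in thirds the chord is D-F#-A: a major triad on D.
In G minor, D is the dominant; the diatonic major triad there is V.

V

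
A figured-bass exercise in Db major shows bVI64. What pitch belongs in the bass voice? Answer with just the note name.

bVI in Db major has root Bbb; the chord is Bbb-Db-Fb.
The figure 64 means second inversion — the fifth is in the bass.

Fb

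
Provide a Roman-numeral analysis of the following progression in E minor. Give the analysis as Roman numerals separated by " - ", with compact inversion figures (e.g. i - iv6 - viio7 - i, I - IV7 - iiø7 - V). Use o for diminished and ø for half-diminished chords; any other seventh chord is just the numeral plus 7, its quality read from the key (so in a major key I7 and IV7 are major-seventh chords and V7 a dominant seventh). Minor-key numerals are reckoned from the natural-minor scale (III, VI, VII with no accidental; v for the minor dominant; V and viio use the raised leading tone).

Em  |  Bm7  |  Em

i - v7 - i

Em: minor triad on E = scale degree 1 → i.
Bm7 has root B, degree 5 in E minor, so v7.
Em: minor triad on E = scale degree 1 → i.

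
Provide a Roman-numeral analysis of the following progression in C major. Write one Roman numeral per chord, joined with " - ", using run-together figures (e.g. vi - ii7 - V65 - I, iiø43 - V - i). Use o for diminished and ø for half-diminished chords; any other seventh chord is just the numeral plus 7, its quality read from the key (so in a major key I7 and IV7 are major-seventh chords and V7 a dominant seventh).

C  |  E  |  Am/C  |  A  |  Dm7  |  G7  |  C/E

C: major triad on C = scale degree 1 → I.
E is the secondary dominant of vi (major triad on E): V/vi.
Am/C: minor triad on A = scale degree 6 → vi6.
A is the secondary dominant of ii (major triad on A): V/ii.
Dm7: minor seventh chord on D = scale degree 2 → ii7.
G7: dominant seventh chord on G = scale degree 5 → V7.
C/E: major triad on C = scale degree 1 → I6.

I - V/vi - vi6 - V/ii - ii7 - V7 - I6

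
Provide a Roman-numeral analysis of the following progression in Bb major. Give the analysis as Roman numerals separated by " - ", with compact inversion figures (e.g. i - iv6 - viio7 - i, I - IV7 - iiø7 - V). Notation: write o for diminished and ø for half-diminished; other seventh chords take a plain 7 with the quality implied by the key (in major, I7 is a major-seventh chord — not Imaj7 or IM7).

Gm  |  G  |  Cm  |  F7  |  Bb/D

vi - V/ii - ii - V7 - I6

Gm: root G is the submediant; minor triad there is vi.
G: chromatic; G is V of ii, so V/ii.
Cm: minor triad on C = scale degree 2 → ii.
F7 has root F, degree 5 in Bb major, so V7.
Bb/D: root Bb is the tonic; major triad there is I6.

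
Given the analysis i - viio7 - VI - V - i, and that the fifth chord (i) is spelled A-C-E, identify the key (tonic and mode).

A minor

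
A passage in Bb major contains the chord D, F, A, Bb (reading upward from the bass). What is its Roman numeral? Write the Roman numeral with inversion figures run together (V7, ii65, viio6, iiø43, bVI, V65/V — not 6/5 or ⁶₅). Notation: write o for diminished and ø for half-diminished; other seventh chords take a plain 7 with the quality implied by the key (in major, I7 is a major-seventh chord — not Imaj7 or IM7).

I65

The pitches Bb-D-F-A form a major seventh chord rooted on Bb.
In Bb major, Bb is the tonic; the diatonic major seventh chord there is I7.
With D in the bass the chord is in first inversion, so the figured bass is 65.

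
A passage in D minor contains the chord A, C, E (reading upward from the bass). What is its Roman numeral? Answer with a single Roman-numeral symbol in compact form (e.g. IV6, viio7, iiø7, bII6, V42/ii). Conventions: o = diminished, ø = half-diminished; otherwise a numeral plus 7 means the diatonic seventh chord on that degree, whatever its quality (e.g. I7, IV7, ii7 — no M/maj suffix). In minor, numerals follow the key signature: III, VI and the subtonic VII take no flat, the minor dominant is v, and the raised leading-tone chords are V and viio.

v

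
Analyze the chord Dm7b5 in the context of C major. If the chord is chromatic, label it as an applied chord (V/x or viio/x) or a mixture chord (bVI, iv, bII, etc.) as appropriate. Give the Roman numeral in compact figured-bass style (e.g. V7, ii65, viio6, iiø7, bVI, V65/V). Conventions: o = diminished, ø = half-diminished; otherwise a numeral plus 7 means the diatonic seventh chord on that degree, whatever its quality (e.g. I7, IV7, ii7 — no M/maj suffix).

iiø7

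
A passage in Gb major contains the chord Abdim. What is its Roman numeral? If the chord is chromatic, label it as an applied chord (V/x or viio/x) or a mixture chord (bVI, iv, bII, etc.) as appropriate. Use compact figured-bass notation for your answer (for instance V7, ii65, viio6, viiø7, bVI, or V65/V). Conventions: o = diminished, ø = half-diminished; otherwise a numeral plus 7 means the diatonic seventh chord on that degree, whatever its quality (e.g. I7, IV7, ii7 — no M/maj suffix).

iio

Stacked in thirds the chord is Ab-Cb-Ebb: a diminished triad on Ab.
Ab is the second degree of Gb major. This is the diminished supertonic triad, borrowed from the parallel minor.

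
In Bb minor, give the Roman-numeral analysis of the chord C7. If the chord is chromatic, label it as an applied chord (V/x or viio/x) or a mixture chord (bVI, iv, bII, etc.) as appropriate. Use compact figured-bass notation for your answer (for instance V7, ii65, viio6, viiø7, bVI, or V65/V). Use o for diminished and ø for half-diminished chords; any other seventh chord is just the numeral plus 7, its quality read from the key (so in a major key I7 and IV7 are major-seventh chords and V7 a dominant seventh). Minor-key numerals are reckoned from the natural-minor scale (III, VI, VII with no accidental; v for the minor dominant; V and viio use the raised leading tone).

V7/V

The pitches C-E-G-Bb form a dominant seventh chord rooted on C.
C is not a diatonic chord root with this quality in Bb minor, but it lies a perfect fifth above F (V), so the chord functions as an applied dominant of V.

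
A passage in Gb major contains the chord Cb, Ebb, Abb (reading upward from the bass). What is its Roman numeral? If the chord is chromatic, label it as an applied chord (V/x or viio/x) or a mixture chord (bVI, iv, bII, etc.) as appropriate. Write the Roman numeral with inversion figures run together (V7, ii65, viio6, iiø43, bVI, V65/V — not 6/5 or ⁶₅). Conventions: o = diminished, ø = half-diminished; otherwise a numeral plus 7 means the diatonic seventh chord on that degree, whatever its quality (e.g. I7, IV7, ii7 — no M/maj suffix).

bII6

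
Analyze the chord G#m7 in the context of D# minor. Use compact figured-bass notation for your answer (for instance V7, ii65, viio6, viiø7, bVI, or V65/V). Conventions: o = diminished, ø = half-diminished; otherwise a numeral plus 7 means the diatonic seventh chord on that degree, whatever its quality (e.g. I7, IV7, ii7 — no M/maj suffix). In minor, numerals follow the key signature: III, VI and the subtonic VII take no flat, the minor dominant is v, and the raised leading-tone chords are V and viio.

iv7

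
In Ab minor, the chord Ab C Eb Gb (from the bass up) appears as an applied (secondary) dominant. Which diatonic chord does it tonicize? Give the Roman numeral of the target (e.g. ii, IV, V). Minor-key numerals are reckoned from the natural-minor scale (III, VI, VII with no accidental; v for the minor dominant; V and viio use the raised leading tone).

iv

The chord is a dominant seventh chord on Ab.
A dominant resolves down a perfect fifth: Ab → Db. In Ab minor, Db is scale degree 4, i.e. iv.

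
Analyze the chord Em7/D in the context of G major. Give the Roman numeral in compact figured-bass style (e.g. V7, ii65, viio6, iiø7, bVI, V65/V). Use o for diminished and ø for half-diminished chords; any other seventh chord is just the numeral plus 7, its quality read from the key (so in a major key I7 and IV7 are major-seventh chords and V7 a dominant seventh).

vi42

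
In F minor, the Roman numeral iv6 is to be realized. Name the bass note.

iv in F minor has root Bb; the chord is Bb-Db-F.
The figure 6 means first inversion — the third is in the bass.

Db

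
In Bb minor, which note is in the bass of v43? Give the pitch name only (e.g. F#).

v in Bb minor has root F; the chord is F-Ab-C-Eb.
The figure 43 means second inversion — the fifth is in the bass.

C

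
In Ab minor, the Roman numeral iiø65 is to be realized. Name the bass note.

Db

iiø in Ab minor has root Bb; the chord is Bb-Db-Fb-Ab.
The figure 65 means first inversion — the third is in the bass.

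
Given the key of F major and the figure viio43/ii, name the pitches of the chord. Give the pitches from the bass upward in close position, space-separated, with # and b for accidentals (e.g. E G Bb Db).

viio43/ii is a secondary leading-tone chord. The target ii is G in F major; the applied chord is rooted a semitone below, on F#.
Building a fully diminished seventh chord on F# gives F#-A-C-Eb.
The figured bass 43 indicates second inversion, placing the fifth (C) in the bass: C-Eb-F#-A.

C Eb F# A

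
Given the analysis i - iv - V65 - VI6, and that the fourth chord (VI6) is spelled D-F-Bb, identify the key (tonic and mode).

The anchor chord is a major triad on Bb, labeled VI6.
Counting down 5 scale steps from Bb places the tonic on D; a major triad on degree 6 is diatonic only in minor.

D minor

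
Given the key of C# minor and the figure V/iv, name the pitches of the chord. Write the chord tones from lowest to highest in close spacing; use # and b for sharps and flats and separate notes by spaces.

C# E# G#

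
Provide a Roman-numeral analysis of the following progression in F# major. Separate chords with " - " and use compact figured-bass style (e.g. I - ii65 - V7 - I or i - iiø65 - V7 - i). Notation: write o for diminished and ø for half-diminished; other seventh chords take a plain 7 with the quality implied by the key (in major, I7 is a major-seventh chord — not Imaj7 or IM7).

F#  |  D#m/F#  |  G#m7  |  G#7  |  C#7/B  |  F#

I - vi6 - ii7 - V7/V - V42 - I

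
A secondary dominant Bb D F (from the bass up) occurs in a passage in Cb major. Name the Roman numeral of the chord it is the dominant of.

The chord is a major triad on Bb.
A dominant resolves down a perfect fifth: Bb → Eb. In Cb major, Eb is scale degree 3, i.e. iii.

iii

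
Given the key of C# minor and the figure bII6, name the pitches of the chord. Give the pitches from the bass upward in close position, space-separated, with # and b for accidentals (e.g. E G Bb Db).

bII6 is the Neapolitan sixth — a major triad on the lowered second degree, here in its customary first inversion. In C# minor that root is D.
So the chord is D-F#-A.
With the 6 figure the chord is in first inversion; from the bass F# upward in close position it reads F#-A-D.

F# A D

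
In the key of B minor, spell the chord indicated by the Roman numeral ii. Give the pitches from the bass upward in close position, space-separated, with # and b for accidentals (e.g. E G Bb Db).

Scale degree 2 in B minor is C#; here the chord built on it is altered to a minor triad. ii is the minor supertonic, borrowed from the parallel major (the Dorian ii).
So the chord is C#-E-G#.

C# E G#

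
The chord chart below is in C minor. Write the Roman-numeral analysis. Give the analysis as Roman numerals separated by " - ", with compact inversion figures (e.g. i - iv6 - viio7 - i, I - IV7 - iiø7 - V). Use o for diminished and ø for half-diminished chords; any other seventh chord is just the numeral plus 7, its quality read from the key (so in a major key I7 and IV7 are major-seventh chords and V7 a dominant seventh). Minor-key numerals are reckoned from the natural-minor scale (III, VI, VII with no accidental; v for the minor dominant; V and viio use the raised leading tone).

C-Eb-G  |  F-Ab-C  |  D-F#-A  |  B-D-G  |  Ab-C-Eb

i - iv - V/V - V6 - VI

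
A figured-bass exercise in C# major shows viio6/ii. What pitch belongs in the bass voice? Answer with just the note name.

The applied chord viio6/ii is rooted on C##: C##-E#-G#.
The figure 6 means first inversion — the third is in the bass.

E#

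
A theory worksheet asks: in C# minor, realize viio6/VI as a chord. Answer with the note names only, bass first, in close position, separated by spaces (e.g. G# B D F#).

viio6/VI is a secondary leading-tone chord. The target VI is A in C# minor; the applied chord is rooted a semitone below, on G#.
Building a diminished triad on G# gives G#-B-D.
With the 6 figure the chord is in first inversion; from the bass B upward in close position it reads B-D-G#.

B D G#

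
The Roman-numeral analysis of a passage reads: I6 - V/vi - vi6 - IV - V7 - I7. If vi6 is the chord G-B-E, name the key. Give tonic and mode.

The chord Em/G is a minor triad rooted on E; its label is vi6.
If E is scale degree 6 and the mode makes that degree carry a minor triad, the tonic is G and the mode is major.

G major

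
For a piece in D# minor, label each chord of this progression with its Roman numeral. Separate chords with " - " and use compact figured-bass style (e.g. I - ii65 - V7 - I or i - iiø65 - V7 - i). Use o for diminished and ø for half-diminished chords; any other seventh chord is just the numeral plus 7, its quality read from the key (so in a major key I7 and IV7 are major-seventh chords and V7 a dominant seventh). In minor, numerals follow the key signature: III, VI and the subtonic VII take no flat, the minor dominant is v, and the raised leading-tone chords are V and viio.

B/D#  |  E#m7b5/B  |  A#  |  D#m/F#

B/D#: major triad on B = scale degree 6 → VI6.
E#m7b5/B has root E#, degree 2 in D# minor, so iiø43.
A#: root A# is the dominant; major triad there is V.
D#m/F#: minor triad on D# = scale degree 1 → i6.

VI6 - iiø43 - V - i6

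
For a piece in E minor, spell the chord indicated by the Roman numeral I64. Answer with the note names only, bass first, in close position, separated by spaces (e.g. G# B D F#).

B E G#

Scale degree 1 in E minor is E; here the chord built on it is altered to a major triad. I64 is the major tonic (Picardy third), borrowed from the parallel major.
So the chord is E-G#-B, a major triad.
With the 64 figure the chord is in second inversion; from the bass B upward in close position it reads B-E-G#.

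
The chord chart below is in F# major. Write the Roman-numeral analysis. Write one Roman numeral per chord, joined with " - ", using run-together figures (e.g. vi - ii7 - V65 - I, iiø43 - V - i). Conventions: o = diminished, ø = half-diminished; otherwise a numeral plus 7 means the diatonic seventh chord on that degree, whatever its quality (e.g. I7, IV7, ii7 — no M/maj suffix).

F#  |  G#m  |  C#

I - ii - V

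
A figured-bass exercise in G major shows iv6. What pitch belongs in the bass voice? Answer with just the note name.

Eb

iv in G major has root C; the chord is C-Eb-G.
The figure 6 means first inversion — the third is in the bass.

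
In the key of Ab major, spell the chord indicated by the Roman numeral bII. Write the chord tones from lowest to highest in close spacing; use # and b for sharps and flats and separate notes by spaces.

Bbb Db Fb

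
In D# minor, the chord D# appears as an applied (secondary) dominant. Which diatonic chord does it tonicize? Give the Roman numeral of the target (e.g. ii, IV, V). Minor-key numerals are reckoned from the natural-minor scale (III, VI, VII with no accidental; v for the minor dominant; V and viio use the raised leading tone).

The chord is a major triad on D#.
A dominant resolves down a perfect fifth: D# → G#. In D# minor, G# is scale degree 4, i.e. iv.

iv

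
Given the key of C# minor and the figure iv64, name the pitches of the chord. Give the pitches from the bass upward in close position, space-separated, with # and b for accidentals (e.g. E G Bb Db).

C# F# A

The numeral's case and figure indicate a minor triad. In C# minor its root, scale degree 4, is F#.
That chord is spelled F#-A-C#.
The figured bass 64 indicates second inversion, placing the fifth (C#) in the bass: C#-F#-A.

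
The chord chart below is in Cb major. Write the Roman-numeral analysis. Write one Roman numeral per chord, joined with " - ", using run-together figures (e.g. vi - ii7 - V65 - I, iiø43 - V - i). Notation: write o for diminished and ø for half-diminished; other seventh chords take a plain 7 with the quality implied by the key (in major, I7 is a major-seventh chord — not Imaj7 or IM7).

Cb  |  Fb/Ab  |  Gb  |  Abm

I - IV6 - V - vi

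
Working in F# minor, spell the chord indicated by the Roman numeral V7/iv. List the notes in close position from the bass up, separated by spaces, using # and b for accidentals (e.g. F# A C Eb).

F# A# C# E

The slash means an applied dominant: we want the dominant of iv. In F# minor, iv is B minor, and its dominant is built on F#.
Building a dominant seventh chord on F# gives F#-A#-C#-E.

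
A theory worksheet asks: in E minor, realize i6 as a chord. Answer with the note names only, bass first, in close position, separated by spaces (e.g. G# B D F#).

The numeral's case and figure indicate a minor triad. In E minor its root, scale degree 1, is E.
That chord is spelled E-G-B.
The figured bass 6 indicates first inversion, placing the third (G) in the bass: G-B-E.

G B E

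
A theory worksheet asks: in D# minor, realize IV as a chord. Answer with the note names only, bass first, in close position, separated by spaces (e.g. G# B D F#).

Scale degree 4 in D# minor is G#; here the chord built on it is altered to a major triad. IV is the major subdominant, borrowed from the parallel major.
So the chord is G#-B#-D#, a major triad.

G# B# D#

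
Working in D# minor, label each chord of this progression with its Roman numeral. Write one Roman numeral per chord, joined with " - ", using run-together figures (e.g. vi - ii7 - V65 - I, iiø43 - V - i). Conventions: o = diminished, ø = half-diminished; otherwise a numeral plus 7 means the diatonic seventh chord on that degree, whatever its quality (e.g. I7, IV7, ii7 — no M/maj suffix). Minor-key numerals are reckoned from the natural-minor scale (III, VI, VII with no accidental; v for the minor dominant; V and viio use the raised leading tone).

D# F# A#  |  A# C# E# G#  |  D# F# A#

D#-F#-A#: minor triad on D# = scale degree 1 → i.
A#-C#-E#-G#: root A# is the dominant; minor seventh chord there is v7.
D#-F#-A#: root D# is the tonic; minor triad there is i.

i - v7 - i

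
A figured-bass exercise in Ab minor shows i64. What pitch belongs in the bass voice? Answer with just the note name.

Eb

i in Ab minor has root Ab; the chord is Ab-Cb-Eb.
The figure 64 means second inversion — the fifth is in the bass.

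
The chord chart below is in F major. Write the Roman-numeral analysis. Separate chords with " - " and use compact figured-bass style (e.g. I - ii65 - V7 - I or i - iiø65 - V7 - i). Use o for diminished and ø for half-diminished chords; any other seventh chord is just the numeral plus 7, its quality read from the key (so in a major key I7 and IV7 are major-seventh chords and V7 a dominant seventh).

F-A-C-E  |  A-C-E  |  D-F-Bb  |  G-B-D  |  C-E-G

F-A-C-E: root F is the tonic; major seventh chord there is I7.
A-C-E: minor triad on A = scale degree 3 → iii.
D-F-Bb: root Bb is the subdominant; major triad there is IV6.
G-B-D: chromatic; G is V of V, so V/V.
C-E-G: root C is the dominant; major triad there is V.

I7 - iii - IV6 - V/V - V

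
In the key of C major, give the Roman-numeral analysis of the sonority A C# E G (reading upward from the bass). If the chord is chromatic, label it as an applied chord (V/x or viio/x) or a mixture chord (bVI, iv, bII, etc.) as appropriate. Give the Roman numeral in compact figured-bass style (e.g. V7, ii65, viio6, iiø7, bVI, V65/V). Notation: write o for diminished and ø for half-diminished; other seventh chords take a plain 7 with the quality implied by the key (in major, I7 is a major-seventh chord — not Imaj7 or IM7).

Stacked in thirds the chord is A-C#-E-G: a dominant seventh chord on A.
A is not a diatonic chord root with this quality in C major, but it lies a perfect fifth above D (ii), so the chord functions as an applied dominant of ii.

V7/ii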